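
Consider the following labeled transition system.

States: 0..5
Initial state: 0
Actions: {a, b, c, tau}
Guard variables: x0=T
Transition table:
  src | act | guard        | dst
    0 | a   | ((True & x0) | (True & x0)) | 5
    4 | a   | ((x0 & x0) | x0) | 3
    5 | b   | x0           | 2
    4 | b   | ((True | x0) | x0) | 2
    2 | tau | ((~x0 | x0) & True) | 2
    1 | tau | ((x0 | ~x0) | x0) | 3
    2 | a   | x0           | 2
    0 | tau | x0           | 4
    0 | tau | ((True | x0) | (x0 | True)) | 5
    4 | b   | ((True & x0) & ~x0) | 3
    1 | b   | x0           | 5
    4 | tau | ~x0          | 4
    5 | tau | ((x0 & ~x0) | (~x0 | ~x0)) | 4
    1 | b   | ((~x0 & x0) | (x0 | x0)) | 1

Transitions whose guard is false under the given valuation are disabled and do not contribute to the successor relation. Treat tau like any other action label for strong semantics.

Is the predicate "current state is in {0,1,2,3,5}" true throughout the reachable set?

Answer: INVARIANT VIOLATED at state 4

Trace:
Inv-set: {0,1,2,3,5}
Reachable = {0,2,3,4,5}
  0: safe
  2: safe
  3: safe
  4: outside
  5: safe
reach 4 via tau — violates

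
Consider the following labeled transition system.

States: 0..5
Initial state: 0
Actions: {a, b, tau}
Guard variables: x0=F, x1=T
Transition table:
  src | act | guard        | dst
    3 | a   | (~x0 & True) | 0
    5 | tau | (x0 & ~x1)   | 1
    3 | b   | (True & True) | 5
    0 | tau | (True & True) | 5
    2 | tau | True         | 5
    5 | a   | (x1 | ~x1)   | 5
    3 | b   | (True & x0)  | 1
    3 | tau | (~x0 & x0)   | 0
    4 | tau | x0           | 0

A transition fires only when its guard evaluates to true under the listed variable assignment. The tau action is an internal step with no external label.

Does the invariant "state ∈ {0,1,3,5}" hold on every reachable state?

Allowed set {0,1,3,5}
R = {0,5}
  0: ok
  5: ok

Answer: INVARIANT HOLDS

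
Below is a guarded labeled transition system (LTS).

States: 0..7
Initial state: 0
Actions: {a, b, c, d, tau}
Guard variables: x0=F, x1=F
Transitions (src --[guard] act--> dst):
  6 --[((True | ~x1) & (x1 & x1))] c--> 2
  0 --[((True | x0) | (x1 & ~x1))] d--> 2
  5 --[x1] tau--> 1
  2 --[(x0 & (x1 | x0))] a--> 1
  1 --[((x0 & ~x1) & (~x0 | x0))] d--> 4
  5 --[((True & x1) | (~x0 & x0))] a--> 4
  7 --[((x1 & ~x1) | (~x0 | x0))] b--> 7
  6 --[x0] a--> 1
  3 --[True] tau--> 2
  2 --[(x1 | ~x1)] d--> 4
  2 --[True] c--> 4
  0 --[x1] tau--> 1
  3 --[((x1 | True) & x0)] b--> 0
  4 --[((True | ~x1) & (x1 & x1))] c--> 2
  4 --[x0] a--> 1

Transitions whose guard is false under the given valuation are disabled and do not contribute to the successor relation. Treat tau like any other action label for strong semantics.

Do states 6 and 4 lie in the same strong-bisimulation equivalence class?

Bisimulation quotient by refinement:
  round 0: {{0,1,2,3,4,5,6,7}}
  round 1: {{0},{1,4,5,6},{2},{3},{7}}
Fixed point at round 2; 5 class(es).
[6]={1,4,5,6}  [4]={1,4,5,6}

Answer: BISIMILAR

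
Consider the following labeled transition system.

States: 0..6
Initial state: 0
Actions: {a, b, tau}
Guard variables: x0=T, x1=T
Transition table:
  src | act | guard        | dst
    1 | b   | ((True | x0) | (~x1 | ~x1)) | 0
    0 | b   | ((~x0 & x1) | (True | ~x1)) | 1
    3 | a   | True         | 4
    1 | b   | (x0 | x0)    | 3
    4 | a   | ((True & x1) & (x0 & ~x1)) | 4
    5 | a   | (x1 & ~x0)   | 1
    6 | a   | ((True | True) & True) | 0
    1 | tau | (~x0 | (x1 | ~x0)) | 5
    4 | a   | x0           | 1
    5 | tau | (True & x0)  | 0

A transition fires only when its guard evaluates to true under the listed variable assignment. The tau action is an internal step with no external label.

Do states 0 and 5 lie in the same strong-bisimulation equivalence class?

Answer: NOT BISIMILAR

Trace:
Refine partition for ~:
  round 0: {{0,1,2,3,4,5,6}}
  round 1: {{0},{1},{2},{3,4,6},{5}}
  round 2: {{0},{1},{2},{3},{4},{5},{6}}
stable after 3 split(s): 7 block(s)
class of 0: {0}; class of 5: {5}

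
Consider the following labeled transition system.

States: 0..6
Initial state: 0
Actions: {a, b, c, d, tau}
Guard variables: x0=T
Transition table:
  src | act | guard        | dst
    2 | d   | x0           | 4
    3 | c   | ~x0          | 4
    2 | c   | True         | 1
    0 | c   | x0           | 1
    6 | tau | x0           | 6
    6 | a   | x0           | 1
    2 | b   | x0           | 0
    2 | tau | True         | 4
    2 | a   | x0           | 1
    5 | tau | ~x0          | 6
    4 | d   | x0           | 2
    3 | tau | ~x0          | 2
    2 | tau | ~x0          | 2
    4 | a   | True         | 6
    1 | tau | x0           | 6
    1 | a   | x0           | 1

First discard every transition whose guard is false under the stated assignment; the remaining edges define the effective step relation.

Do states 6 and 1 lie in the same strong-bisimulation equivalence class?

Bisimulation quotient by refinement:
  P[0] = {{0,1,2,3,4,5,6}}
  P[1] = {{0},{1,6},{2},{3,5},{4}}
stable after 2 split(s): 5 block(s)
6∈{1,6}, 1∈{1,6}

Answer: BISIMILAR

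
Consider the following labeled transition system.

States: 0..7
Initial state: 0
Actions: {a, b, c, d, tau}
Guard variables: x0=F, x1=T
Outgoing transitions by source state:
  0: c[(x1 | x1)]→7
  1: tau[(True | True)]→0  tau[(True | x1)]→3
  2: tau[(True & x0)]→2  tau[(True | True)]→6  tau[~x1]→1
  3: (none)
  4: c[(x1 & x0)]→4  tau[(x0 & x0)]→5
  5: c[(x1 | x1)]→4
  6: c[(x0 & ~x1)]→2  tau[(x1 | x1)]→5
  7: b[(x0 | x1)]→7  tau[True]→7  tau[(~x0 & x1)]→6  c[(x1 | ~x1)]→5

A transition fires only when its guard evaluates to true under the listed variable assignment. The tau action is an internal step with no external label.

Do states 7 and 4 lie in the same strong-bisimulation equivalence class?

Bisimulation quotient by refinement:
  P[0] = {{0,1,2,3,4,5,6,7}}
  P[1] = {{0,5},{1,2,6},{3,4},{7}}
  P[2] = {{0},{1},{2},{3,4},{5},{6},{7}}
stable after 3 split(s): 7 block(s)
class of 7: {7}; class of 4: {3,4}

Answer: NOT BISIMILAR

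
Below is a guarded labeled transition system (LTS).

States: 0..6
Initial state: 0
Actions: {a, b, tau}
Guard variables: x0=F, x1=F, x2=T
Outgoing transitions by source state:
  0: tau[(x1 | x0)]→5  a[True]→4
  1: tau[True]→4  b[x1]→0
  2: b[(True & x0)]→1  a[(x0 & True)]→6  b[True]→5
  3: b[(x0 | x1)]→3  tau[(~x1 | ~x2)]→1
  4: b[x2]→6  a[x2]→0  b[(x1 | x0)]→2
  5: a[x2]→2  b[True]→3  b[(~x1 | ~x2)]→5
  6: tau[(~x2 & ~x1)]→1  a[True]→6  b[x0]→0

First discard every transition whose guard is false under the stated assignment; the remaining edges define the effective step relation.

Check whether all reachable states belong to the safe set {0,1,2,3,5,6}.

Allowed set {0,1,2,3,5,6}
Reach set: {0,4,6}
  0: ok
  4: outside
  6: ok
counterexample path to 4: a

Answer: INVARIANT VIOLATED at state 4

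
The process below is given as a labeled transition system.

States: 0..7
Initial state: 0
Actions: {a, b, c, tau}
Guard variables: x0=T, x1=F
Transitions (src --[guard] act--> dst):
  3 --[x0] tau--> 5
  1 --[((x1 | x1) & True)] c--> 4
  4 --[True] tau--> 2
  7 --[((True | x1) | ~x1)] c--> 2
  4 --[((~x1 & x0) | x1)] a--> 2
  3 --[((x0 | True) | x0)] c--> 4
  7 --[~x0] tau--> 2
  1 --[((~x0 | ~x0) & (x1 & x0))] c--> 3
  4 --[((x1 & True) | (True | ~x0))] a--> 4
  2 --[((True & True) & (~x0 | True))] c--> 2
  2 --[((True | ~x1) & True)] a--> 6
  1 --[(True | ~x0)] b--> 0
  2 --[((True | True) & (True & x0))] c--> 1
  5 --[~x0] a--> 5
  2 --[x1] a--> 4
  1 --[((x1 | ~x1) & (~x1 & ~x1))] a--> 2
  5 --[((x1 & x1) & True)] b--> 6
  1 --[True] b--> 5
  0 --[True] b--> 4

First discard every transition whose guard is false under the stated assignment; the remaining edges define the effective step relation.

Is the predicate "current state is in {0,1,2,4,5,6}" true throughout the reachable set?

Answer: INVARIANT HOLDS

Working:
Allowed set {0,1,2,4,5,6}
Reach set: {0,1,2,4,5,6}
  0: ok
  1: ok
  2: ok
  4: ok
  5: ok
  6: ok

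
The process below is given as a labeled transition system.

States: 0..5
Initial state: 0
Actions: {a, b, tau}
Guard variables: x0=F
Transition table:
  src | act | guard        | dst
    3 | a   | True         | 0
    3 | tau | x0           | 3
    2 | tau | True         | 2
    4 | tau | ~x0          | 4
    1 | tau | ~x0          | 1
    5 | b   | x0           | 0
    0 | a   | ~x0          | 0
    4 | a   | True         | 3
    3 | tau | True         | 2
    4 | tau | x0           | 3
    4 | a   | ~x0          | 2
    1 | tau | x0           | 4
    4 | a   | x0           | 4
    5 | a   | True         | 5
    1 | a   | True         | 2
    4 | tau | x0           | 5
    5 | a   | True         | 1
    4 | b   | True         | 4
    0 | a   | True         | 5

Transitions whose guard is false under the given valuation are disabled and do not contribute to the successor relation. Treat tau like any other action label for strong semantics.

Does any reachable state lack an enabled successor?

Answer: DEADLOCK-FREE

Trace:
Reachable = {0,1,2,5}
  0: a→0  a→5  [2 out]
  1: a→2  tau→1  [2 out]
  2: tau→2  [1 out]
  5: a→1  a→5  [2 out]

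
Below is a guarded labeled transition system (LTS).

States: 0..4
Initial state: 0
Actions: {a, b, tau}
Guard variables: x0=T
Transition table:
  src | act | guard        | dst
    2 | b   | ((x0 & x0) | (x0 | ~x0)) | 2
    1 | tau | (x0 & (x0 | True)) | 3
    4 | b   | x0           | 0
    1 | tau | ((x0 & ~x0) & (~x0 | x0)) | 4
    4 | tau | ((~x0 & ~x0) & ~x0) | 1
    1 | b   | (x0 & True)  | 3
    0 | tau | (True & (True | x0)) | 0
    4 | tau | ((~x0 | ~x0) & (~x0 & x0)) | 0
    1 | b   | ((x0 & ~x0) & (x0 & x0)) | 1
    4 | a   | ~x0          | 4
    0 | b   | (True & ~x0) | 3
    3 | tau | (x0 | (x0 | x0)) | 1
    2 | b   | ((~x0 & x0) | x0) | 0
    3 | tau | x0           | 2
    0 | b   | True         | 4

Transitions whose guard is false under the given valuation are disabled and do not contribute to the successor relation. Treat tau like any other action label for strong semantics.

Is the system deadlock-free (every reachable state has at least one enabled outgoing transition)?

Answer: DEADLOCK-FREE

Analysis:
Reach set: {0,4}
  0: b→4  tau→0  [deg 2]
  4: b→0  [deg 1]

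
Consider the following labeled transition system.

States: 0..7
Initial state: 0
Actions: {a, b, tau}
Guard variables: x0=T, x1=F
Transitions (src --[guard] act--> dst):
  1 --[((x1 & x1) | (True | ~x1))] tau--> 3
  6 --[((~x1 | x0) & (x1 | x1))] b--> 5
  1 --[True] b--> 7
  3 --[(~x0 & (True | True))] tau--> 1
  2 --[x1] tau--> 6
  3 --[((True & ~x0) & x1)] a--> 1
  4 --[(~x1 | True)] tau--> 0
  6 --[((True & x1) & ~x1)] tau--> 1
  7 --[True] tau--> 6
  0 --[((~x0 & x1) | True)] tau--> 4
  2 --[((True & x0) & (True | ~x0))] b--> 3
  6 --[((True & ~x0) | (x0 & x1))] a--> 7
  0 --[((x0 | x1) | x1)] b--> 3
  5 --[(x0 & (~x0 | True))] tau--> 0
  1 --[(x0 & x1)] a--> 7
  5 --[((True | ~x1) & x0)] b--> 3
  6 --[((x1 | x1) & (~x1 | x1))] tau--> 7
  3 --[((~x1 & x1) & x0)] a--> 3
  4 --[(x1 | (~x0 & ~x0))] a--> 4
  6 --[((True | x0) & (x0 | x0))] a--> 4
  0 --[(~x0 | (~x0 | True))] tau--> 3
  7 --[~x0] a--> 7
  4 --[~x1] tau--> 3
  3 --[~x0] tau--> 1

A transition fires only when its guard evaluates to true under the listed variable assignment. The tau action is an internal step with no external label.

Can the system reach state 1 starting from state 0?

Answer: UNREACHABLE

Working:
Guard filter leaves 12 enabled edge(s).
L0 = {0}
L1 = {3,4}  now seen {0,3,4}
Reach set: {0,3,4}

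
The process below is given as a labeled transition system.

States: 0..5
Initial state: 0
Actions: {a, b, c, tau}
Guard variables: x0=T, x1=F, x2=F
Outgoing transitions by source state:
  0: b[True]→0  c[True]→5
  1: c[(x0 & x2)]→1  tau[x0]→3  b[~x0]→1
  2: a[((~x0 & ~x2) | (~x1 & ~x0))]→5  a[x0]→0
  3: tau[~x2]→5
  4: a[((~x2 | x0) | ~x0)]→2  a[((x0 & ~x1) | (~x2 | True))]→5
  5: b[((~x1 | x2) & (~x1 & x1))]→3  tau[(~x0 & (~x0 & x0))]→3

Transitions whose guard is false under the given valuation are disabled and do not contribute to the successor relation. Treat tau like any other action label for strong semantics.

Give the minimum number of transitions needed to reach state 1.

Answer: UNREACHABLE

Analysis:
BFS to 1:
  depth 0: {0}
  depth 1: {5}
1 never appears.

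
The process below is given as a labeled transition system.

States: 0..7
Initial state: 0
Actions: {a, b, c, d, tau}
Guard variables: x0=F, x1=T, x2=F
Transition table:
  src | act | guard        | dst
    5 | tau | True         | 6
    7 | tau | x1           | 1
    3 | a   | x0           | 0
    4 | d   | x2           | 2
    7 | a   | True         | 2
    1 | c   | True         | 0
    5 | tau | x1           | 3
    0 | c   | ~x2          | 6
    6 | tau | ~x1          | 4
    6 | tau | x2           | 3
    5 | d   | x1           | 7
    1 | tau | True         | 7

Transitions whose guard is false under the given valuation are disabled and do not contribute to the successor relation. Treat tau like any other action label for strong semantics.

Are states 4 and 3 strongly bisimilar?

Answer: BISIMILAR

Analysis:
Compute ~ classes (split until stable):
  round 0: {{0,1,2,3,4,5,6,7}}
  round 1: {{0},{1},{2,3,4,6},{5},{7}}
Fixed point at round 2; 5 class(es).
class of 4: {2,3,4,6}; class of 3: {2,3,4,6}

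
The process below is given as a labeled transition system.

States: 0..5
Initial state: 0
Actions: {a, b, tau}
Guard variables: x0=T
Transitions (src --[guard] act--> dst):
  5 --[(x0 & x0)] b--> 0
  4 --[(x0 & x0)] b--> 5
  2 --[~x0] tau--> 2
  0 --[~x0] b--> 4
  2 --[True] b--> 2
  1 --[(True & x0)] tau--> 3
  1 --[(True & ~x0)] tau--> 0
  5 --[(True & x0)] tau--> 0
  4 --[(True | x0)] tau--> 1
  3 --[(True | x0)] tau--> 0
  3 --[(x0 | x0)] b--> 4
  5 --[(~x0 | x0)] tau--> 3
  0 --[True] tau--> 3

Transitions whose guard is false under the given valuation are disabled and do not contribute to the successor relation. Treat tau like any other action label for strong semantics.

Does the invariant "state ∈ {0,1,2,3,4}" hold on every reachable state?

Answer: INVARIANT VIOLATED at state 5

Trace:
Allowed set {0,1,2,3,4}
R = {0,1,3,4,5}
  0: safe
  1: safe
  3: safe
  4: safe
  5: VIOLATES
witness against invariant: tau·b·b → 5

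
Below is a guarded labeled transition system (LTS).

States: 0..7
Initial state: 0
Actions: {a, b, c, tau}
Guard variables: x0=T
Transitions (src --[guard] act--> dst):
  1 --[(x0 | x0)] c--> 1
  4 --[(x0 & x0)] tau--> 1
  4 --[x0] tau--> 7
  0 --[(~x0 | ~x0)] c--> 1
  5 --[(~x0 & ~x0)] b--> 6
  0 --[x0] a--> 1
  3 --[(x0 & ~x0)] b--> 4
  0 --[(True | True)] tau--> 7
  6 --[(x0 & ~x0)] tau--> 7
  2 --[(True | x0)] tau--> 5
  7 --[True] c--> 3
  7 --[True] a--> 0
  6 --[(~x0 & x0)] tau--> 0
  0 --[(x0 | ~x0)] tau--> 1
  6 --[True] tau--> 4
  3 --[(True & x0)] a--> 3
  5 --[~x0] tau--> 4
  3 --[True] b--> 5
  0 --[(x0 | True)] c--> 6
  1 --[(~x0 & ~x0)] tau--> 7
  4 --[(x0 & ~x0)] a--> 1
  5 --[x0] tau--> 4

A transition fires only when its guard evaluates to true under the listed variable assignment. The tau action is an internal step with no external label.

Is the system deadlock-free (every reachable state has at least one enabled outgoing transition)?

Answer: DEADLOCK-FREE

Trace:
Reach set: {0,1,3,4,5,6,7}
  0: a→1  c→6  tau→1  tau→7  [4 out]
  1: c→1  [1 out]
  3: a→3  b→5  [2 out]
  4: tau→1  tau→7  [2 out]
  5: tau→4  [1 out]
  6: tau→4  [1 out]
  7: a→0  c→3  [2 out]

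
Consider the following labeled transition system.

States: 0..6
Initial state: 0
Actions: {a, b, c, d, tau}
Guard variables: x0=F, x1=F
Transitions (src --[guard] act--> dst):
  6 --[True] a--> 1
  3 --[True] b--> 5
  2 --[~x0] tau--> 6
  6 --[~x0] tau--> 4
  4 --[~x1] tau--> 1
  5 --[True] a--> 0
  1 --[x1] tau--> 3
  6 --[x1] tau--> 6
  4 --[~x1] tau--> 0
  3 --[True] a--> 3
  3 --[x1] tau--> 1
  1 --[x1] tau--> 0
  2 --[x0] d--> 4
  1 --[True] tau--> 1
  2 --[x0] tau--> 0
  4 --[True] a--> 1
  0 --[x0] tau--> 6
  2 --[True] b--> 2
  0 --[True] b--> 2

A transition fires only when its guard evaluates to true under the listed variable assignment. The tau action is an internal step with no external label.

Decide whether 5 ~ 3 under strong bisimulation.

Answer: NOT BISIMILAR

Working:
Bisimulation quotient by refinement:
  P[0] = {{0,1,2,3,4,5,6}}
  P[1] = {{0},{1},{2},{3},{4,6},{5}}
  P[2] = {{0},{1},{2},{3},{4},{5},{6}}
stable after 3 split(s): 7 block(s)
[5]={5}  [3]={3}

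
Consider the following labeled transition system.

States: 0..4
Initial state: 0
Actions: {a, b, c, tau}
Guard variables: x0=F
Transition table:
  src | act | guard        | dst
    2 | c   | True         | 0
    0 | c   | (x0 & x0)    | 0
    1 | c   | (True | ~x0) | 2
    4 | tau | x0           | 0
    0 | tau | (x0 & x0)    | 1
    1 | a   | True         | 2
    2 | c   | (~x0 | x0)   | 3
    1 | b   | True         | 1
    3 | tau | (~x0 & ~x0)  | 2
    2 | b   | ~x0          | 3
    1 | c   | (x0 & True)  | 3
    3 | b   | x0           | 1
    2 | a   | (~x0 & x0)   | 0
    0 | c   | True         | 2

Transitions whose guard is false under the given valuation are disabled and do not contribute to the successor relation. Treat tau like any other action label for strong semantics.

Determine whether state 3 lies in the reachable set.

Answer: REACHABLE

Working:
8 transition(s) survive guard evaluation.
L0 = {0}
L1 = {2}  now seen {0,2}
L2 = {3}  now seen {0,2,3}
R = {0,2,3}
witness 3: c·c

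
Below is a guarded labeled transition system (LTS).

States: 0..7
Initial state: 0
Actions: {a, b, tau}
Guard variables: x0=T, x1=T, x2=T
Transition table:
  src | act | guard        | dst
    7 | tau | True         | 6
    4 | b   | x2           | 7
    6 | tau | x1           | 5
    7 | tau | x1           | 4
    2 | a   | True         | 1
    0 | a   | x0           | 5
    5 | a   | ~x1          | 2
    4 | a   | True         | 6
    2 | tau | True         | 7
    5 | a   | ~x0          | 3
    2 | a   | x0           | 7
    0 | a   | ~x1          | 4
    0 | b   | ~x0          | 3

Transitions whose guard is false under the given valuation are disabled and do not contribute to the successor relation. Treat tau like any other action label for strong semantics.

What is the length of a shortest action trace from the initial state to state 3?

Layered search for 3:
  Layer 0: {0}
  Layer 1: {5}
3 never appears.

Answer: UNREACHABLE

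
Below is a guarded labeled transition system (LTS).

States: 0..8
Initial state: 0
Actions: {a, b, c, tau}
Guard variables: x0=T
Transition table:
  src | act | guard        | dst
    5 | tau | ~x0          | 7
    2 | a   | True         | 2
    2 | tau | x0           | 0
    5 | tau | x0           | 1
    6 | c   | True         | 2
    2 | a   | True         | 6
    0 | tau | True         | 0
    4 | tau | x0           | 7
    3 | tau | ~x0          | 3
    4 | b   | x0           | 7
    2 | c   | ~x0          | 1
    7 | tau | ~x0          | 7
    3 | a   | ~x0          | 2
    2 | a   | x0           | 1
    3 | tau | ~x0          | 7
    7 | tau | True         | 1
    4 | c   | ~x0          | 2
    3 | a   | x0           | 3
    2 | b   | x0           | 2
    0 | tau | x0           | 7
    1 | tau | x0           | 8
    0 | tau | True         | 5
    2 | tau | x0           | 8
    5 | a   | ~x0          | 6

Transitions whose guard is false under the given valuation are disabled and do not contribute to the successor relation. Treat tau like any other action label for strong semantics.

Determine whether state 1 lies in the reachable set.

Answer: REACHABLE

Analysis:
16 transition(s) survive guard evaluation.
L0 = {0}
L1 = {5,7}  total {0,5,7}
L2 = {1}  total {0,1,5,7}
L3 = {8}  total {0,1,5,7,8}
R = {0,1,5,7,8}
Path to 1: tau·tau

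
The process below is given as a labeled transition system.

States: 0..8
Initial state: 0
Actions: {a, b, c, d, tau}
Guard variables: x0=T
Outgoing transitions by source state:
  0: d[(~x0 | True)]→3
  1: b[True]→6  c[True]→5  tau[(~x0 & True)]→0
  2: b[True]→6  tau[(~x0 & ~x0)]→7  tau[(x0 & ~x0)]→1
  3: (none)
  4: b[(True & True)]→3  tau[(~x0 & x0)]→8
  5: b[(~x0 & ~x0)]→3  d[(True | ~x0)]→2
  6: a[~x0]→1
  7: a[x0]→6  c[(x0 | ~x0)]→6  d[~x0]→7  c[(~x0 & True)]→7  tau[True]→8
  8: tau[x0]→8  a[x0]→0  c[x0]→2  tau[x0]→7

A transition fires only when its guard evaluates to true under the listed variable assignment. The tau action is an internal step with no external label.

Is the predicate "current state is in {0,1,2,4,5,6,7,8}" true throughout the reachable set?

Allowed set {0,1,2,4,5,6,7,8}
Reachable = {0,3}
  0: safe
  3: ✗ unsafe
reach 3 via d — violates

Answer: INVARIANT VIOLATED at state 3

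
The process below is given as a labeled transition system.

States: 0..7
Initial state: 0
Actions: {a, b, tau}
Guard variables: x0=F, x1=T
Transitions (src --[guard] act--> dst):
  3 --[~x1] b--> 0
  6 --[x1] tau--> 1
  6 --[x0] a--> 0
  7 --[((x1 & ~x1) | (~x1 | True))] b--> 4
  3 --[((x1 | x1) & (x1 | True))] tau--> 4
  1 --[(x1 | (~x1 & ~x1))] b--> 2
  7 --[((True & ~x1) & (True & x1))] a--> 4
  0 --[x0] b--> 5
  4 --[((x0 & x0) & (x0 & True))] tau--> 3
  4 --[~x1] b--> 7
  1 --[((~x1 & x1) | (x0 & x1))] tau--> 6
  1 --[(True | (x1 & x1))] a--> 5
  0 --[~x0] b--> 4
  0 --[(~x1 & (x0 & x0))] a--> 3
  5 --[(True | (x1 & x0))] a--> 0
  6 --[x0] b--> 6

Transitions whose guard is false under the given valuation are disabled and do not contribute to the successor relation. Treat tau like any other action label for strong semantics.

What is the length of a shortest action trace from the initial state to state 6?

Answer: UNREACHABLE

Analysis:
Breadth-first toward 6:
  L0 = {0}
  L1 = {4}
6 never appears.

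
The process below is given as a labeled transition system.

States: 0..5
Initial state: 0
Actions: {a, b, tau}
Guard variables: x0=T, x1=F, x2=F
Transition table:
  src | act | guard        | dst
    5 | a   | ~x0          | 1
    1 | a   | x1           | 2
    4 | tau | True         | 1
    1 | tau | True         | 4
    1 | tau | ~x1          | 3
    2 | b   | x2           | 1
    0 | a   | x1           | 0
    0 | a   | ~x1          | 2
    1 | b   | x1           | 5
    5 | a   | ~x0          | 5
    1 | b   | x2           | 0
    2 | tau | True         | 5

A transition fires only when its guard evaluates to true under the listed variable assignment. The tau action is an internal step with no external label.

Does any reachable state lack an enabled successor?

Reach set: {0,2,5}
  0: a→2  [1 out]
  2: tau→5  [1 out]
  5: ∅  [no exit]
trace reaching 5: a·tau

Answer: DEADLOCK at state 5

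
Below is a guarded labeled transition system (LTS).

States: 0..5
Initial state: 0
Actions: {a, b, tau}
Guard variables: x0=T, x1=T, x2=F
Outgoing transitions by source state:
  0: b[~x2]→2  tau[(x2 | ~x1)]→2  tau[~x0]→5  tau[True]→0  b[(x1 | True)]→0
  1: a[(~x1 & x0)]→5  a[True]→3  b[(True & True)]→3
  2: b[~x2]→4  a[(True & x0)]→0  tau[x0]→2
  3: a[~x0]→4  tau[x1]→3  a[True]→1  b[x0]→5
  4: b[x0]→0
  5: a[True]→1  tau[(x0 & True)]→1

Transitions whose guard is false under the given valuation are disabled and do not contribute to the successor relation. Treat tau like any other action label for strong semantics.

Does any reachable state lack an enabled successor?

Answer: DEADLOCK-FREE

Analysis:
Reachable = {0,2,4}
  0: b→0  b→2  tau→0  [3 exit(s)]
  2: a→0  b→4  tau→2  [3 exit(s)]
  4: b→0  [1 exit(s)]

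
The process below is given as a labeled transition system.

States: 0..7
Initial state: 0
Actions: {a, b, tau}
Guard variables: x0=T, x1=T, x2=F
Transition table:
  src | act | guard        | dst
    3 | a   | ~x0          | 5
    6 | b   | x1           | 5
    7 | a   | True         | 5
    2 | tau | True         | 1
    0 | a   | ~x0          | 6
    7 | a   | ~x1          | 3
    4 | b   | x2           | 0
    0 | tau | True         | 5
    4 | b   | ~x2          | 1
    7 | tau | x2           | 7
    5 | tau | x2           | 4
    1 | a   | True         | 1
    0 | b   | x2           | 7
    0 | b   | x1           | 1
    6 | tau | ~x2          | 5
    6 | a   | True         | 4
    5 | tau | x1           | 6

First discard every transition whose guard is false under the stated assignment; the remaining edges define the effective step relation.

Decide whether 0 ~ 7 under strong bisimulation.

Answer: NOT BISIMILAR

Trace:
Refine partition for ~:
  P[0] = {{0,1,2,3,4,5,6,7}}
  P[1] = {{0},{1,7},{2,5},{3},{4},{6}}
  P[2] = {{0},{1},{2},{3},{4},{5},{6},{7}}
Fixed point at round 3; 8 class(es).
0∈{0}, 7∈{7}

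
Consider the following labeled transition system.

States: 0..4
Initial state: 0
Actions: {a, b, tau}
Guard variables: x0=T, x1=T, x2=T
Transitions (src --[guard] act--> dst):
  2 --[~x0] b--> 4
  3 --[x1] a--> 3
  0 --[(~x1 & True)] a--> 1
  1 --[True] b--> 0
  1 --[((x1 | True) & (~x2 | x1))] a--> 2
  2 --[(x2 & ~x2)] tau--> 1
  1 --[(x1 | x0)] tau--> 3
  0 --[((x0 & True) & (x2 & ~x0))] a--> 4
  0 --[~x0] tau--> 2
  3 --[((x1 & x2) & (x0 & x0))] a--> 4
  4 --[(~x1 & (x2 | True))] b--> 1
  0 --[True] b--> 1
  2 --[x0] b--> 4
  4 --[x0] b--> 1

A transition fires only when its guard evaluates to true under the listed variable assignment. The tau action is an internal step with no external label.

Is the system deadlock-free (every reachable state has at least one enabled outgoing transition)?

Reachable = {0,1,2,3,4}
  0: b→1  [deg 1]
  1: a→2  b→0  tau→3  [deg 3]
  2: b→4  [deg 1]
  3: a→3  a→4  [deg 2]
  4: b→1  [deg 1]

Answer: DEADLOCK-FREE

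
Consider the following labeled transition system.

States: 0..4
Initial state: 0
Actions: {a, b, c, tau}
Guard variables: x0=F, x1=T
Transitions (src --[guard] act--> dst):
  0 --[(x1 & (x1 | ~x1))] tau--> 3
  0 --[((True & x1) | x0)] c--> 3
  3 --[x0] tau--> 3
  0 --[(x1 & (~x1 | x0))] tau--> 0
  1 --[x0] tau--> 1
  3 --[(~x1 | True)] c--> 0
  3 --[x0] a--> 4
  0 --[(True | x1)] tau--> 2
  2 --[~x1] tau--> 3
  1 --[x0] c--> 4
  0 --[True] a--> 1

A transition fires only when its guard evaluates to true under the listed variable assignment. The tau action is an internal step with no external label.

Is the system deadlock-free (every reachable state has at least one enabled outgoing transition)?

Answer: DEADLOCK at state 1

Working:
Reachable = {0,1,2,3}
  0: a→1  c→3  tau→2  tau→3  [4 exit(s)]
  1: ∅  [STUCK]
  2: ∅  [STUCK]
  3: c→0  [1 exit(s)]
Path to 1: a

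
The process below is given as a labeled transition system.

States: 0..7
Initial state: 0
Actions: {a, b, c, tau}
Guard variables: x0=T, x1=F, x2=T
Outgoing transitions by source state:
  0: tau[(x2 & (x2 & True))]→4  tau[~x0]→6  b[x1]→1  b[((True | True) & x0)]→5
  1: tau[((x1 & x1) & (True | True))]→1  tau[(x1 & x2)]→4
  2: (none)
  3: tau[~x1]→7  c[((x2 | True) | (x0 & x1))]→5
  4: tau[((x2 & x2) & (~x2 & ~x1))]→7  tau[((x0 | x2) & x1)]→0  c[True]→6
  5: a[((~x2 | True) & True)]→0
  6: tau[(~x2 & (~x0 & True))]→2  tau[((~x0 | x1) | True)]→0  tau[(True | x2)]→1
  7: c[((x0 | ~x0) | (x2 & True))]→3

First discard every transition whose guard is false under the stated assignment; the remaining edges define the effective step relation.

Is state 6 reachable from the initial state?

Guard filter leaves 9 enabled edge(s).
Layer 0: {0}
Layer 1: {4,5}  now seen {0,4,5}
Layer 2: {6}  now seen {0,4,5,6}
Layer 3: {1}  now seen {0,1,4,5,6}
Reach set: {0,1,4,5,6}
Path to 6: tau·c

Answer: REACHABLE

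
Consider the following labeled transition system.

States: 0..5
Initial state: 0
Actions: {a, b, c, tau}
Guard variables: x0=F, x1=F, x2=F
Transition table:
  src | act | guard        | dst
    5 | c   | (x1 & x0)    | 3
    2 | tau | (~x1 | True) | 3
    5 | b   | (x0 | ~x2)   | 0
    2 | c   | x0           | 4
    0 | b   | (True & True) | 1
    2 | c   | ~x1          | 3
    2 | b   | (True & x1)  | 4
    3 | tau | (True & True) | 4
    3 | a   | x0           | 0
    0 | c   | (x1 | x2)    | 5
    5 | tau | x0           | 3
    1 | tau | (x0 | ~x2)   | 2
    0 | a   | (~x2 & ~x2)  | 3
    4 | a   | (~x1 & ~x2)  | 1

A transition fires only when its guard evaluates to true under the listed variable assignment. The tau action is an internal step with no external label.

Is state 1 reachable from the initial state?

Guard filter leaves 8 enabled edge(s).
Layer 0: {0}
Layer 1: {1,3}  total {0,1,3}
Layer 2: {2,4}  total {0,1,2,3,4}
R = {0,1,2,3,4}
trace reaching 1: b

Answer: REACHABLE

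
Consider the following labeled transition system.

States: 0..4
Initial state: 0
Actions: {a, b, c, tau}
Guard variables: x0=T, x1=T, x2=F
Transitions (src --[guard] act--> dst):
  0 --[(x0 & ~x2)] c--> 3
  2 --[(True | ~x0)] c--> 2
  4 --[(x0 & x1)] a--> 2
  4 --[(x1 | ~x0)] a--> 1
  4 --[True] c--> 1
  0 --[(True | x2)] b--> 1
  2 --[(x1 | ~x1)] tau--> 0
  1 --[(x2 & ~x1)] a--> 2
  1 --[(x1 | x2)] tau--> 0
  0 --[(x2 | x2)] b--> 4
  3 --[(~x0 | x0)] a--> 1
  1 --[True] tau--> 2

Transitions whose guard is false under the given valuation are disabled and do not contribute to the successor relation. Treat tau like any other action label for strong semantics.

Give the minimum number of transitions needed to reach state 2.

Answer: 2

Working:
Layered search for 2:
  Layer 0: {0}
  Layer 1: {1,3}
  Layer 2: {2}
depth(2)=2, e.g. b·tau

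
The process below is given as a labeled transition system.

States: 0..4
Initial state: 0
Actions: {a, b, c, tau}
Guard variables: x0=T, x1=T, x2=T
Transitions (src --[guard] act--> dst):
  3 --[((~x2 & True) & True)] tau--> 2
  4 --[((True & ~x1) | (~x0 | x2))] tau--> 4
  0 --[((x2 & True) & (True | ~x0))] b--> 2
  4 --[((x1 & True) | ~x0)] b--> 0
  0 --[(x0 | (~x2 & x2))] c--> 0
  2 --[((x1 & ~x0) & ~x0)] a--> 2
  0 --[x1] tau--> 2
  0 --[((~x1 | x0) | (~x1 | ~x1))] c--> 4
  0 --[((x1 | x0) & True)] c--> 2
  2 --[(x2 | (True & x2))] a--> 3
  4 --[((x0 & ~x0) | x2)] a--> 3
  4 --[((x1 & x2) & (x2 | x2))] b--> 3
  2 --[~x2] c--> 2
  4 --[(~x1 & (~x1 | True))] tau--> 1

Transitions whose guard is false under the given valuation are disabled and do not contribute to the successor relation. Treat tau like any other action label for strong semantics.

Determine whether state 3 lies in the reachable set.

Answer: REACHABLE

Analysis:
Guard filter leaves 10 enabled edge(s).
depth 0: {0}
depth 1: {2,4}  cumulative {0,2,4}
depth 2: {3}  cumulative {0,2,3,4}
R = {0,2,3,4}
witness 3: b·a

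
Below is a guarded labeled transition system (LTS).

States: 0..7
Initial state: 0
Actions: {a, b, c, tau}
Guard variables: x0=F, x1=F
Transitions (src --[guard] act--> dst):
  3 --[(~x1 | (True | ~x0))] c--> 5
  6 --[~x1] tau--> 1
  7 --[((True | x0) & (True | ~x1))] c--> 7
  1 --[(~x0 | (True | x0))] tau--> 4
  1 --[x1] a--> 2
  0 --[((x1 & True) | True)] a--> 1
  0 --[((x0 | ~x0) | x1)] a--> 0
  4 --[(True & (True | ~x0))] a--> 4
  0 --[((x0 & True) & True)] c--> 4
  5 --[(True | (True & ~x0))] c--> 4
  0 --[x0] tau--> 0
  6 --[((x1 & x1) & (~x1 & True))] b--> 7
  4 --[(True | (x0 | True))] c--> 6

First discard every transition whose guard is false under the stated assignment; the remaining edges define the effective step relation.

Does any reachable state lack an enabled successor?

Reach set: {0,1,4,6}
  0: a→0  a→1  [2 exit(s)]
  1: tau→4  [1 exit(s)]
  4: a→4  c→6  [2 exit(s)]
  6: tau→1  [1 exit(s)]

Answer: DEADLOCK-FREE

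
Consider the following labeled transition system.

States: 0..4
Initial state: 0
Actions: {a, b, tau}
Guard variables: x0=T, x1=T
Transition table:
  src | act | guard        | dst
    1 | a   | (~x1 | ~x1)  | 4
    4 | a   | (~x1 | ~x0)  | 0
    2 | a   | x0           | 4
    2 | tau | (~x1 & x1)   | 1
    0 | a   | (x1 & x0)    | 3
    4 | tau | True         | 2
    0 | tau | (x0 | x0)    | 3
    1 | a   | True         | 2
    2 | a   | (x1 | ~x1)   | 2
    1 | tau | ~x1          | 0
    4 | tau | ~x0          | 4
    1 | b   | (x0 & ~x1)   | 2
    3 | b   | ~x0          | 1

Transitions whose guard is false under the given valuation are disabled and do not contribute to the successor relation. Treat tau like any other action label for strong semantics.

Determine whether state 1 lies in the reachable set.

Answer: UNREACHABLE

Trace:
Guard filter leaves 6 enabled edge(s).
depth 0: {0}
depth 1: {3}  total {0,3}
Reach set: {0,3}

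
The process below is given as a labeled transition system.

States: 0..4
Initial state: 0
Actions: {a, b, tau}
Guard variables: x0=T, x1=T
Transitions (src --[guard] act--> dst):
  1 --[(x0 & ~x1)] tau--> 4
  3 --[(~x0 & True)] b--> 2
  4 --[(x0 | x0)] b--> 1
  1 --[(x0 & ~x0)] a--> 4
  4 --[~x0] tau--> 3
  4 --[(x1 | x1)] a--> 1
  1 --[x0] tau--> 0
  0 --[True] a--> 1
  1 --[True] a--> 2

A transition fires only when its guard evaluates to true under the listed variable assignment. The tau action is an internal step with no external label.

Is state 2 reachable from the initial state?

Answer: REACHABLE

Trace:
Guard filter leaves 5 enabled edge(s).
depth 0: {0}
depth 1: {1}  cumulative {0,1}
depth 2: {2}  cumulative {0,1,2}
R = {0,1,2}
Path to 2: a·a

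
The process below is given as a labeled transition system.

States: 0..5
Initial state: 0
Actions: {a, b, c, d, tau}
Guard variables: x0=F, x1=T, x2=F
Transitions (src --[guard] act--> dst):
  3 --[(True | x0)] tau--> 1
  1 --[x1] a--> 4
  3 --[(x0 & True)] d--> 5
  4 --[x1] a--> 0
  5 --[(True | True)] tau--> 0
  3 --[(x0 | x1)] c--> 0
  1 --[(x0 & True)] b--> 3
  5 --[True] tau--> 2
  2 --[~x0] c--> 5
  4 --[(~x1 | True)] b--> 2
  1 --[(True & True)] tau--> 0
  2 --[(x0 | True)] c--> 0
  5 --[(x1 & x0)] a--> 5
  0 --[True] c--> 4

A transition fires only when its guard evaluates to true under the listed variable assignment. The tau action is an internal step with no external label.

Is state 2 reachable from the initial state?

Answer: REACHABLE

Trace:
After dropping false guards: 11 live edges.
Layer 0: {0}
Layer 1: {4}  total {0,4}
Layer 2: {2}  total {0,2,4}
Layer 3: {5}  total {0,2,4,5}
Reach set: {0,2,4,5}
trace reaching 2: c·b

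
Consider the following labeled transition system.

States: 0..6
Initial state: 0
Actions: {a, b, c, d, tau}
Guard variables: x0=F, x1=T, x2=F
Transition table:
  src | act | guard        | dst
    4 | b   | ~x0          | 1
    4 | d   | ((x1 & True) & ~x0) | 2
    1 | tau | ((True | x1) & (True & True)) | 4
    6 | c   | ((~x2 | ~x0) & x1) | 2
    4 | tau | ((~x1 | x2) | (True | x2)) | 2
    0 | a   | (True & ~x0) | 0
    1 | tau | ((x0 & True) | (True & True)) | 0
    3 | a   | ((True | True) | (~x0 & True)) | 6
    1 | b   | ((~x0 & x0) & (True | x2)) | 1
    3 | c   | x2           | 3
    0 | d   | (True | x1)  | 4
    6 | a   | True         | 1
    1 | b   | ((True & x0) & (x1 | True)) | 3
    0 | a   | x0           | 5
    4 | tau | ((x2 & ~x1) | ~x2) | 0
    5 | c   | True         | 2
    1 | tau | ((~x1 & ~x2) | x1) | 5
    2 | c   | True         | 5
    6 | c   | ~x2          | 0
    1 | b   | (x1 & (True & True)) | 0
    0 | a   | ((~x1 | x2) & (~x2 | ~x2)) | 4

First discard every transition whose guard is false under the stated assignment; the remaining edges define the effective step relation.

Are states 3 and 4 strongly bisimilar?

Answer: NOT BISIMILAR

Trace:
Bisimulation quotient by refinement:
  round 0: {{0,1,2,3,4,5,6}}
  round 1: {{0},{1},{2,5},{3},{4},{6}}
6 equivalence class(es) (converged in 2)
3∈{3}, 4∈{4}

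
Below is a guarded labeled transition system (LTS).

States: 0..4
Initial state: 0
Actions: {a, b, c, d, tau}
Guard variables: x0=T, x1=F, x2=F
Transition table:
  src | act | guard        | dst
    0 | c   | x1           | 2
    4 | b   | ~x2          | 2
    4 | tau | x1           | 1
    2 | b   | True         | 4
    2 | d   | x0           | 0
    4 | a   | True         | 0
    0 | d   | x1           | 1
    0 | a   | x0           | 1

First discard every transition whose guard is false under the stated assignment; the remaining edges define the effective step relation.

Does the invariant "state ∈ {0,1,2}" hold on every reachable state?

Safe = {0,1,2}
Reachable = {0,1}
  0: safe
  1: safe

Answer: INVARIANT HOLDS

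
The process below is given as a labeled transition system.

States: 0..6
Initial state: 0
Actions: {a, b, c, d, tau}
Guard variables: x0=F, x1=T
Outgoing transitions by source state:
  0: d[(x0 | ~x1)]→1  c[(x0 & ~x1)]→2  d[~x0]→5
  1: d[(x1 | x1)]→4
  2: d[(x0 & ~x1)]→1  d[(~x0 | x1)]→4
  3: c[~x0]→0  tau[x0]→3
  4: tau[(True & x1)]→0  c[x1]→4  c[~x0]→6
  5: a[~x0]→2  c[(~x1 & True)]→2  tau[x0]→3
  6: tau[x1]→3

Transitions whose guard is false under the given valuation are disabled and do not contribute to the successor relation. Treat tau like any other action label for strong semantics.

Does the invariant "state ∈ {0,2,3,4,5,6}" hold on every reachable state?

Safe = {0,2,3,4,5,6}
R = {0,2,3,4,5,6}
  0: safe
  2: safe
  3: safe
  4: safe
  5: safe
  6: safe

Answer: INVARIANT HOLDS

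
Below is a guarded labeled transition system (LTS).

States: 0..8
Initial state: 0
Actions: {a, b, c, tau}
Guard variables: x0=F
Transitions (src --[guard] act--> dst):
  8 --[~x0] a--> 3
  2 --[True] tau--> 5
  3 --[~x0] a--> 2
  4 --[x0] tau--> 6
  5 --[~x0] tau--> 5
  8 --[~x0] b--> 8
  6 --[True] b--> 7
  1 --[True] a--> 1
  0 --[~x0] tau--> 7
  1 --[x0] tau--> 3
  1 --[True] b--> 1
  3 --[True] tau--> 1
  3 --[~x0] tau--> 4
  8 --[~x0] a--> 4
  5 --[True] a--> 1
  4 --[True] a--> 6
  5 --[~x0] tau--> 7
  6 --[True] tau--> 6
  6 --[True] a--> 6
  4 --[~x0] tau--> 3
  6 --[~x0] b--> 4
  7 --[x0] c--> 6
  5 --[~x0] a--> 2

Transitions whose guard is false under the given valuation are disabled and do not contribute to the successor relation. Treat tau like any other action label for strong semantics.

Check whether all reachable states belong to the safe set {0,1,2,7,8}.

Answer: INVARIANT HOLDS

Trace:
Allowed set {0,1,2,7,8}
R = {0,7}
  0: safe
  7: safe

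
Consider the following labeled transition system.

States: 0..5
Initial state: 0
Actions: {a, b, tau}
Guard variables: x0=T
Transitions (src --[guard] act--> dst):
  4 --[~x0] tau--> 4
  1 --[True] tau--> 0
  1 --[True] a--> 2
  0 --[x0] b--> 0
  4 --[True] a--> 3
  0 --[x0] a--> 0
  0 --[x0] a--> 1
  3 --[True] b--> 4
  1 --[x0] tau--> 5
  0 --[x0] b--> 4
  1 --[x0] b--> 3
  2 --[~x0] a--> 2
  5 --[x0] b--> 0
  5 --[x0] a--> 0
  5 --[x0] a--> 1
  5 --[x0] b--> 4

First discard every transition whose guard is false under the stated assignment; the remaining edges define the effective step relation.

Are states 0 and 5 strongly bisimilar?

Answer: BISIMILAR

Working:
Compute ~ classes (split until stable):
  P[0] = {{0,1,2,3,4,5}}
  P[1] = {{0,5},{1},{2},{3},{4}}
5 equivalence class(es) (converged in 2)
class of 0: {0,5}; class of 5: {0,5}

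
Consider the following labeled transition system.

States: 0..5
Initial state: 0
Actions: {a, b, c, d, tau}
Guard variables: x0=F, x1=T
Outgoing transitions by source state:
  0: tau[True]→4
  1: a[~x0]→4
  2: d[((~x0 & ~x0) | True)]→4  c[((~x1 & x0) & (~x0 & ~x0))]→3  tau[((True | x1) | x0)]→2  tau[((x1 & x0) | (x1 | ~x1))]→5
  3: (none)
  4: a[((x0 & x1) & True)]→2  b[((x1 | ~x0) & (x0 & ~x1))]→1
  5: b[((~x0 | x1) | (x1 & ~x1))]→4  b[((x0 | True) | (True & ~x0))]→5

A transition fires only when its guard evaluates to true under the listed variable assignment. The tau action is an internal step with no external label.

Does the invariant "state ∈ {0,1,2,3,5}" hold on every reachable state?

Answer: INVARIANT VIOLATED at state 4

Analysis:
Inv-set: {0,1,2,3,5}
R = {0,4}
  0: ok
  4: outside
counterexample path to 4: tau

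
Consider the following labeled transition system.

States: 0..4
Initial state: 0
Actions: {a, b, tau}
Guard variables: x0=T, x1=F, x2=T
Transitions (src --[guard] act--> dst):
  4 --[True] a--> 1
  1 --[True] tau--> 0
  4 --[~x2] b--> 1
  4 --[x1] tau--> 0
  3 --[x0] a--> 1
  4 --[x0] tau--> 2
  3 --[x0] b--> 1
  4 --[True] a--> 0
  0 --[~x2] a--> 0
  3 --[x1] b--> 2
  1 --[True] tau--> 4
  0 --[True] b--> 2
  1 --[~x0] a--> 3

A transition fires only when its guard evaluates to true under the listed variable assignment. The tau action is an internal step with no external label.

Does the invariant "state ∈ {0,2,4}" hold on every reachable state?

Answer: INVARIANT HOLDS

Trace:
Safe = {0,2,4}
R = {0,2}
  0: ok
  2: ok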